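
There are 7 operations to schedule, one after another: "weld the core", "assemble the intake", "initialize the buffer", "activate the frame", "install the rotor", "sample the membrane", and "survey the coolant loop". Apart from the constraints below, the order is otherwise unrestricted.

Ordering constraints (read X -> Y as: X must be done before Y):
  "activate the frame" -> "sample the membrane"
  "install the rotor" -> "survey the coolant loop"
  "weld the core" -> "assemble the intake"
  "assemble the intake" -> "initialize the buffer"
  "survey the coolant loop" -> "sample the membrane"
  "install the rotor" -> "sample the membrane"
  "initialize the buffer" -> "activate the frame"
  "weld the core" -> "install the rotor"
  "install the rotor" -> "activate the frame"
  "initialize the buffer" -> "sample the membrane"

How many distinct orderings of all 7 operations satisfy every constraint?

"weld the core" is the only operation with nothing required before it, so every ordering starts there.
Counting all ways to extend the partial order to a total order gives 9.

9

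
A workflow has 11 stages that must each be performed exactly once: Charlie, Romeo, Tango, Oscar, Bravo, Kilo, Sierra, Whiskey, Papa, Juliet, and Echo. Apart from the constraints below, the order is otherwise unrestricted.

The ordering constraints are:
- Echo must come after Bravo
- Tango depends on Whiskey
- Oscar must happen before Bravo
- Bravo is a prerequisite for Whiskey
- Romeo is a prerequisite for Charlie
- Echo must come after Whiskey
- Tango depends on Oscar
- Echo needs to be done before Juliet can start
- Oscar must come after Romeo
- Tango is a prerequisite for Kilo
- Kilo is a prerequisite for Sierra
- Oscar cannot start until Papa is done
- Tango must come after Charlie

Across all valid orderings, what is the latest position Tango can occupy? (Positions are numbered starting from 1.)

The stages that are forced after Tango, directly or by a chain of constraints, are Kilo, Sierra. That's 2 stages.
So at least 2 stages follow Tango, putting Tango no later than position 9. That position is achievable by scheduling everything else first.

9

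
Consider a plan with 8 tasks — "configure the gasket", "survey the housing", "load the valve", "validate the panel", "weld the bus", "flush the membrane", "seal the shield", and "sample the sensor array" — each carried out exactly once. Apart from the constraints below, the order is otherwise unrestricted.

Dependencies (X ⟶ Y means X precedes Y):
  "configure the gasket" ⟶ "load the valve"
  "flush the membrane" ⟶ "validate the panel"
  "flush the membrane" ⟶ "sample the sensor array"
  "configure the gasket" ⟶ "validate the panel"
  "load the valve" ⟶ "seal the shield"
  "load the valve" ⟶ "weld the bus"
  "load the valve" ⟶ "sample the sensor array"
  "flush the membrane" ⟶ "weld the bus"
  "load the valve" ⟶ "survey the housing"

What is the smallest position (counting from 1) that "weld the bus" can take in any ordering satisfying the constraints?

4

The tasks that are forced before "weld the bus", directly or transitively, are "configure the gasket", "load the valve", "flush the membrane". That's 3 tasks.
So at minimum 3 tasks come before "weld the bus", putting "weld the bus" no earlier than position 4. That position is achievable by scheduling exactly those predecessors first.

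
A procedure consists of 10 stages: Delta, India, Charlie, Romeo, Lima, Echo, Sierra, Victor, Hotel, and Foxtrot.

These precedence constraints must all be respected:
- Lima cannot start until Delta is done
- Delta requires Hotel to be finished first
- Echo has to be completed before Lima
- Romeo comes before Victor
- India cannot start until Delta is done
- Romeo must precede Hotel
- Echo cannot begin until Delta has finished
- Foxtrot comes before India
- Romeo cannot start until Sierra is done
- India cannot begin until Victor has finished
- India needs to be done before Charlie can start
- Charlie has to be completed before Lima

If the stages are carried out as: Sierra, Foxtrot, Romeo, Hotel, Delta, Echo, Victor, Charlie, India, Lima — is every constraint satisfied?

No

The sequence places Charlie ahead of India.
Since India is required before Charlie, the ordering is invalid.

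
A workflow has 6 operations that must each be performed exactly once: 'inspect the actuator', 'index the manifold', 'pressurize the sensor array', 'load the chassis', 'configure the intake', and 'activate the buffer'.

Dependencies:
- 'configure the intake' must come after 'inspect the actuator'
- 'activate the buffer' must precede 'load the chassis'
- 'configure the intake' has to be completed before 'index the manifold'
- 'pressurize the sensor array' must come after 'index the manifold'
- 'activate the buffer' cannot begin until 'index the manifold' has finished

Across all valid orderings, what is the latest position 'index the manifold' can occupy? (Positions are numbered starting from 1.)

3

Every operation that must follow 'index the manifold' has to come after it. Tracing all chains starting from 'index the manifold', those operations are: 'pressurize the sensor array', 'load the chassis', 'activate the buffer' — 3 in total.
With 3 mandatory successors out of 6 operations total, the latest slot for 'index the manifold' is 6−3 = 3, and it's reachable by doing all non-successors before 'index the manifold'.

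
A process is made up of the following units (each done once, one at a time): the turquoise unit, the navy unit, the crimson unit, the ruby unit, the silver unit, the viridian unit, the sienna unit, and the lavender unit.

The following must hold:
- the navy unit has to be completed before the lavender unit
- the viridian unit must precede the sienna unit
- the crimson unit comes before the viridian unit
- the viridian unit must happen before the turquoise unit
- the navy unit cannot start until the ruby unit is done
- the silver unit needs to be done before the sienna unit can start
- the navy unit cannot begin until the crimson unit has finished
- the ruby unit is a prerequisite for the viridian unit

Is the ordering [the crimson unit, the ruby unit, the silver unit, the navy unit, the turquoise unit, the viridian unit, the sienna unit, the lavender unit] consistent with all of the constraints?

No

Here the viridian unit comes after the turquoise unit.
But one of the constraints requires the viridian unit before the turquoise unit, so this ordering violates it.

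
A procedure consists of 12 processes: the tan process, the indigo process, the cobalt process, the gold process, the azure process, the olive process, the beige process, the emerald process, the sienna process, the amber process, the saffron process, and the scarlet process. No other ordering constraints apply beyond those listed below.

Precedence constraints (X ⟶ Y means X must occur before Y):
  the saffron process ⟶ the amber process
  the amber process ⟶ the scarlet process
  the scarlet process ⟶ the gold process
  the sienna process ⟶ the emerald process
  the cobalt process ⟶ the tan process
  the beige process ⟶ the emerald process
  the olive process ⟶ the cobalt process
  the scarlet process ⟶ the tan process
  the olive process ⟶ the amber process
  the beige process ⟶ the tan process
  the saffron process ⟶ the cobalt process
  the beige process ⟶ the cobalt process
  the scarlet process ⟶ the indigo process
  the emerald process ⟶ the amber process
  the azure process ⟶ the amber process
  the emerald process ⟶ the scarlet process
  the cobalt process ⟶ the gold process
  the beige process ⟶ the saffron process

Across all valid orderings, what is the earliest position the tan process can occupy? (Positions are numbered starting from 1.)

10

Every process that must precede the tan process has to come before it. Tracing all chains that end at the tan process, those processes are: the cobalt process, the azure process, the olive process, the beige process, the emerald process, the sienna process, the amber process, the saffron process, the scarlet process — 9 in total.
With 9 mandatory predecessors, the earliest the tan process can sit is position 9+1 = 10, and placing just those 9 first achieves it.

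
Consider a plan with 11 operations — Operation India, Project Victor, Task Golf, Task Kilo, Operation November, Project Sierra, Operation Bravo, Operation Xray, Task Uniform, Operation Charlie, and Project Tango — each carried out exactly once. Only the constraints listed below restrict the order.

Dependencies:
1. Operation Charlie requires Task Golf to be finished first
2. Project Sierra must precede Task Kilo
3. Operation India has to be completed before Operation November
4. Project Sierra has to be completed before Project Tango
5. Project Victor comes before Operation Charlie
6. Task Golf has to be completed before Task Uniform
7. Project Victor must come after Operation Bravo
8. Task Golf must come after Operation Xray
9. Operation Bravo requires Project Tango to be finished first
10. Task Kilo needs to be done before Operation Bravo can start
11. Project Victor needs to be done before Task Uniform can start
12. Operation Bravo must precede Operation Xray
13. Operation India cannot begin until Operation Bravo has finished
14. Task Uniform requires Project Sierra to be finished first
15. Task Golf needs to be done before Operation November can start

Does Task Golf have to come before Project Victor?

Nothing in the constraints links Task Golf and Project Victor; they are unordered relative to each other.
So Task Golf can come before Project Victor or after — it is not forced.

No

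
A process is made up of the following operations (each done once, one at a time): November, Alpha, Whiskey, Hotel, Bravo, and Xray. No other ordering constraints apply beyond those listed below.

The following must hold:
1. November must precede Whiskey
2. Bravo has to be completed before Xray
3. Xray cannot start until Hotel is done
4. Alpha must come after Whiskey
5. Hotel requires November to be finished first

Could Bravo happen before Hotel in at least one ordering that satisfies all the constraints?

No chain of constraints runs from Hotel to Bravo, so Hotel is not required to come first.
So a valid ordering placing Bravo earlier than Hotel exists.

Yes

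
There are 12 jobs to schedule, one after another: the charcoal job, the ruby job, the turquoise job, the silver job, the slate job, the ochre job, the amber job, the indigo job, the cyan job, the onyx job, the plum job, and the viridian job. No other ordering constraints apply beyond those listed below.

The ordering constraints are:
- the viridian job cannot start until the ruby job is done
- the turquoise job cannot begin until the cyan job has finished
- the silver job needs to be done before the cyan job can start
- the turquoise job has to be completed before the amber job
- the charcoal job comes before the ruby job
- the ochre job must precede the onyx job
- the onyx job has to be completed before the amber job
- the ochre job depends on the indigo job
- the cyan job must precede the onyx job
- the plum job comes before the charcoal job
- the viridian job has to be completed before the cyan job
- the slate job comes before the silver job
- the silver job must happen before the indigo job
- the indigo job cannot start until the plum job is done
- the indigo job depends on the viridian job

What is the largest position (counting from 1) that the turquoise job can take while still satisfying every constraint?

11

The only job forced after the turquoise job (directly or by a chain) is the amber job.
So at least 1 job follows the turquoise job, putting the turquoise job no later than position 11. That position is achievable by scheduling everything else first.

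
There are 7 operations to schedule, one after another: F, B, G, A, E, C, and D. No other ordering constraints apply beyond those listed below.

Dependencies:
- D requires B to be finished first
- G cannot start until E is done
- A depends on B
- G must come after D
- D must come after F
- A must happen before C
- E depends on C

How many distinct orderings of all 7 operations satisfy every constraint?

The operations with no prerequisites are F, B; any of them can be placed first.
Counting all ways to extend the partial order to a total order gives 14.

14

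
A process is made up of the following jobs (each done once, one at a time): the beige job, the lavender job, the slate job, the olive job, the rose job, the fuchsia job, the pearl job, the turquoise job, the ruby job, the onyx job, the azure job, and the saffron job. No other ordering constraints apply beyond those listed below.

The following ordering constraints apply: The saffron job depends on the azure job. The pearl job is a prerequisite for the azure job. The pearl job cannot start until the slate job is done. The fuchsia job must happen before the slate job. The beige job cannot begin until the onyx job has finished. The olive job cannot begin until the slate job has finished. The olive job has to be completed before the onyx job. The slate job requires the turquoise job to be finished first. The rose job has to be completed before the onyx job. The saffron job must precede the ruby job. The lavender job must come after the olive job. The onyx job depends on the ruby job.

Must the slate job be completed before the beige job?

Yes

Following the dependencies: the slate job → the olive job → the onyx job → the beige job.
That forces the slate job before the beige job in every valid schedule.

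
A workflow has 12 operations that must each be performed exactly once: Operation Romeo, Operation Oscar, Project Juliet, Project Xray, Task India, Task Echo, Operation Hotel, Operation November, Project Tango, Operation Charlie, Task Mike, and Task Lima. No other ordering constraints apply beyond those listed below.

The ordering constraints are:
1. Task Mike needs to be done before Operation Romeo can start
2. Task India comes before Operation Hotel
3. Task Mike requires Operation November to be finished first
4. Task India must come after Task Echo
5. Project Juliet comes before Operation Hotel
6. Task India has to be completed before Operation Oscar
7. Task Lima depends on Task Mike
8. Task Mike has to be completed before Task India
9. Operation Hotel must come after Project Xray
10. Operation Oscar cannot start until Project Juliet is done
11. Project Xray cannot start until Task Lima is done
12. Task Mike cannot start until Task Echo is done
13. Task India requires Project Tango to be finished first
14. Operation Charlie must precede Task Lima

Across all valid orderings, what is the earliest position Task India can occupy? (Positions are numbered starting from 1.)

5

Every operation that must precede Task India has to come before it. Tracing all chains that end at Task India, those operations are: Task Echo, Operation November, Project Tango, Task Mike — 4 in total.
With 4 mandatory predecessors, the earliest Task India can sit is position 4+1 = 5, and placing just those 4 first achieves it.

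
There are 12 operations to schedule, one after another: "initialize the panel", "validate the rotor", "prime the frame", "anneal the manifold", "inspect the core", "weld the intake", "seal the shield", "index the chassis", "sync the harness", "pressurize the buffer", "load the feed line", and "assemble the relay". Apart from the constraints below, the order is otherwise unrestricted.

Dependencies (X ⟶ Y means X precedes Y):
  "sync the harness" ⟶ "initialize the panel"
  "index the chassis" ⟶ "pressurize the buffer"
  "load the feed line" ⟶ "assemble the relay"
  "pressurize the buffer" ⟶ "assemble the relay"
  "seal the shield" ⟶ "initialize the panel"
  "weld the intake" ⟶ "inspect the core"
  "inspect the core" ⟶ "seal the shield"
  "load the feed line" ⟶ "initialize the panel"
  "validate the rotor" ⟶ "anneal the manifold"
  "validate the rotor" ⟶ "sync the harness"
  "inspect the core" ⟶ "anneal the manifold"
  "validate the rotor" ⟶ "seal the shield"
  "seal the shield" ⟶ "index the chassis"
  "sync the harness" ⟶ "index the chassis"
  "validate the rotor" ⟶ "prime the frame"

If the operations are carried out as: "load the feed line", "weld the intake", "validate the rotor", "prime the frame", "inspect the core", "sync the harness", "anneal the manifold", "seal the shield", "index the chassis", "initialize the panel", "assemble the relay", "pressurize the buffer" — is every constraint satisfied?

No

Here "pressurize the buffer" comes after "assemble the relay".
That contradicts the constraint that "pressurize the buffer" must precede "assemble the relay".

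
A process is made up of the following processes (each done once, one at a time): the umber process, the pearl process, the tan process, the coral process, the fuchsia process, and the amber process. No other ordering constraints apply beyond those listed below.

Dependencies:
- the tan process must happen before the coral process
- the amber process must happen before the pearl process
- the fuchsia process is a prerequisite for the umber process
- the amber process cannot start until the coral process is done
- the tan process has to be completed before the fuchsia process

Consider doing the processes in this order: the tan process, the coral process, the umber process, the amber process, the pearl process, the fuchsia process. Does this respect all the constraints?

Here the fuchsia process comes after the umber process.
Since the fuchsia process is required before the umber process, the ordering is invalid.

No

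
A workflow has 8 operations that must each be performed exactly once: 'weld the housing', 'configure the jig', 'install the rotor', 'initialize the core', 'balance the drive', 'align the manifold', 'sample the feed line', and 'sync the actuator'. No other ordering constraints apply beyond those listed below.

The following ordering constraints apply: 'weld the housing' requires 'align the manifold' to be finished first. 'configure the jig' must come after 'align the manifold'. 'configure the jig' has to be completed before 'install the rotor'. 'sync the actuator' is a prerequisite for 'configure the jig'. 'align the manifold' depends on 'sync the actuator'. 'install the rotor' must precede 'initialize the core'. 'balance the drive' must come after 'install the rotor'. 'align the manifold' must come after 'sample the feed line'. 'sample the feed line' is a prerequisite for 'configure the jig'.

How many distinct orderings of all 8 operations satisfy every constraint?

2 operations have no prerequisites ('sample the feed line', 'sync the actuator'), so any of them could come first.
Counting all ways to extend the partial order to a total order gives 20.

20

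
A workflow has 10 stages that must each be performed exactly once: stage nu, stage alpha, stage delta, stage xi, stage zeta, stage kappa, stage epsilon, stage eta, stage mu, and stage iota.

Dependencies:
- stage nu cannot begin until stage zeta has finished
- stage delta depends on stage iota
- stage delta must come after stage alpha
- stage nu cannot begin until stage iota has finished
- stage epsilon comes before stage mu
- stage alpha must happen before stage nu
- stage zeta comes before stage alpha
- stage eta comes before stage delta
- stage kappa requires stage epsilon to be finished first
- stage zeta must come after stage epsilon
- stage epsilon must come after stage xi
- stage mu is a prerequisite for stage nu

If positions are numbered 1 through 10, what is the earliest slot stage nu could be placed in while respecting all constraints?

Every stage that must precede stage nu has to come before it. Tracing all chains that end at stage nu, those stages are: stage alpha, stage xi, stage zeta, stage epsilon, stage mu, stage iota — 6 in total.
With 6 mandatory predecessors, the earliest stage nu can sit is position 6+1 = 7, and placing just those 6 first achieves it.

7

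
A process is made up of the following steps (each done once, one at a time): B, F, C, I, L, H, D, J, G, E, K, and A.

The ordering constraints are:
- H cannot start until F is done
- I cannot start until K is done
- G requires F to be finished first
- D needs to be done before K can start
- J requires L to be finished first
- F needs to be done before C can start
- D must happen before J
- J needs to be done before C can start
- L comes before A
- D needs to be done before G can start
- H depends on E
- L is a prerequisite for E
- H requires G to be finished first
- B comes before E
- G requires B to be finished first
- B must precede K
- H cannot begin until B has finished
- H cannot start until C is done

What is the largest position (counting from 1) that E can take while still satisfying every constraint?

The only step forced after E (directly or by a chain) is H.
With 1 mandatory successor out of 12 steps total, the latest slot for E is 12−1 = 11, and it's reachable by doing all non-successors before E.

11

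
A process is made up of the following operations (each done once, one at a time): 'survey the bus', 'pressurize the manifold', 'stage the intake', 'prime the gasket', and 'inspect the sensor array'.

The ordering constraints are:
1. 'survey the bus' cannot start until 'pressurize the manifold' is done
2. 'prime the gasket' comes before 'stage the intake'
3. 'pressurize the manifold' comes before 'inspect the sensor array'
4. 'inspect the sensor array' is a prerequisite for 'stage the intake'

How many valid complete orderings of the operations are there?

The operations with no prerequisites are 'pressurize the manifold', 'prime the gasket'; any of them can be placed first.
Counting all ways to extend the partial order to a total order gives 11.

11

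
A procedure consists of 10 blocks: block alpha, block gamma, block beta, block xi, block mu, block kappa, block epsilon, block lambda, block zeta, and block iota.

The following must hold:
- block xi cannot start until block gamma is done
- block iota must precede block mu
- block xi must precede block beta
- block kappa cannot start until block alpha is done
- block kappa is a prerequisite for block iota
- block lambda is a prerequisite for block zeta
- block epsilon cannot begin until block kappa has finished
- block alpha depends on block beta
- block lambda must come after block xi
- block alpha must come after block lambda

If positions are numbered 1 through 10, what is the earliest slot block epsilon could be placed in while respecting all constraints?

7

Every block that must precede block epsilon has to come before it. Tracing all chains that end at block epsilon, those blocks are: block alpha, block gamma, block beta, block xi, block kappa, block lambda — 6 in total.
With 6 mandatory predecessors, the earliest block epsilon can sit is position 6+1 = 7, and placing just those 6 first achieves it.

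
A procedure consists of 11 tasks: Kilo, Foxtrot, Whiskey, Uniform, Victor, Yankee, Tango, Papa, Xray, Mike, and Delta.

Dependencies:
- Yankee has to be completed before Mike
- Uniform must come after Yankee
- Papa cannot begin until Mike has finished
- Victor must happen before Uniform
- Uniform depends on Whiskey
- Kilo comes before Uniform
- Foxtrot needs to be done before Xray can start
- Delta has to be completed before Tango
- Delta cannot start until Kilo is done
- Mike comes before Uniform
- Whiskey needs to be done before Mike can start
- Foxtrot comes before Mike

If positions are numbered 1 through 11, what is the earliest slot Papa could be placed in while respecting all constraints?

5

Working backwards through the constraints from Papa, its full set of required predecessors is Foxtrot, Whiskey, Yankee, Mike — 4 of them.
So at minimum 4 tasks come before Papa, putting Papa no earlier than position 5. That position is achievable by scheduling exactly those predecessors first.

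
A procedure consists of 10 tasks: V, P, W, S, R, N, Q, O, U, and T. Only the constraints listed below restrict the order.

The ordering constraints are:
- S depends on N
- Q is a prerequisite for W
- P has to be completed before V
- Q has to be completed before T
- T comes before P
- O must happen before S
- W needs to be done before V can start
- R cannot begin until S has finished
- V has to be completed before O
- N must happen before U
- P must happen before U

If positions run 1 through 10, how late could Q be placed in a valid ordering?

The tasks that are forced after Q, directly or by a chain of constraints, are V, P, W, S, R, O, U, T. That's 8 tasks.
With 8 mandatory successors out of 10 tasks total, the latest slot for Q is 10−8 = 2, and it's reachable by doing all non-successors before Q.

2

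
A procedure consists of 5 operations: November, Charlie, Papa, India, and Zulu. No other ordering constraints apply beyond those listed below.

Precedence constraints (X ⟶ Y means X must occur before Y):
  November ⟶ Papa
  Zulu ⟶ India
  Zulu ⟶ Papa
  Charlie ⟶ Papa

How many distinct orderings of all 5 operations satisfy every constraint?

The operations with no prerequisites are November, Charlie, Zulu; any of them can be placed first.
Enumerating by repeatedly choosing an available operation (one whose prerequisites are all placed) gives 18 distinct complete orderings.

18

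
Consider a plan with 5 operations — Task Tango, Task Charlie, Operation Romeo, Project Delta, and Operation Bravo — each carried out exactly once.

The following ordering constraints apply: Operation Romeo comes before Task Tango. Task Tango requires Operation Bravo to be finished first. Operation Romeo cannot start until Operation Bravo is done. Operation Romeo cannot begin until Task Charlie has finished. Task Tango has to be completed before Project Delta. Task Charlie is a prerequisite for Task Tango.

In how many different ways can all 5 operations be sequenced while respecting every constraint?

2

2 operations have no prerequisites (Task Charlie, Operation Bravo), so any of them could come first.
Counting all ways to extend the partial order to a total order gives 2.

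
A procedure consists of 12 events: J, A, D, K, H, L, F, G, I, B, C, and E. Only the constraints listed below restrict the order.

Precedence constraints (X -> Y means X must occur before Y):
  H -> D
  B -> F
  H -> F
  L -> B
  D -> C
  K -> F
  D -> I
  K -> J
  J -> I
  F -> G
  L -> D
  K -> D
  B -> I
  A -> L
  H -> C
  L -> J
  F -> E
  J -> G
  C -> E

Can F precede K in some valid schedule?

The constraints give a chain K → F, which forces K before F.
Hence F can never be scheduled before K.

No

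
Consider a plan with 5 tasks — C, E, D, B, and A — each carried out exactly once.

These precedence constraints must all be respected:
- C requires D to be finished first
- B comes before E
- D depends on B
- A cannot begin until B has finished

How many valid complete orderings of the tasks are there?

12

Only B has no prerequisites, so it must go first.
Enumerating by repeatedly choosing an available task (one whose prerequisites are all placed) gives 12 distinct complete orderings.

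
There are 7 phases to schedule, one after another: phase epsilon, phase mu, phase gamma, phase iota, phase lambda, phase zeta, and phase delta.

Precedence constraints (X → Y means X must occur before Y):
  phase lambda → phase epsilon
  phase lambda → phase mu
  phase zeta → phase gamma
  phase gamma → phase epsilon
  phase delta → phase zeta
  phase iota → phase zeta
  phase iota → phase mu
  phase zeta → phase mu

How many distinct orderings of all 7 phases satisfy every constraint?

The phases with no prerequisites are phase iota, phase lambda, phase delta; any of them can be placed first.
Enumerating by repeatedly choosing an available phase (one whose prerequisites are all placed) gives 28 distinct complete orderings.

28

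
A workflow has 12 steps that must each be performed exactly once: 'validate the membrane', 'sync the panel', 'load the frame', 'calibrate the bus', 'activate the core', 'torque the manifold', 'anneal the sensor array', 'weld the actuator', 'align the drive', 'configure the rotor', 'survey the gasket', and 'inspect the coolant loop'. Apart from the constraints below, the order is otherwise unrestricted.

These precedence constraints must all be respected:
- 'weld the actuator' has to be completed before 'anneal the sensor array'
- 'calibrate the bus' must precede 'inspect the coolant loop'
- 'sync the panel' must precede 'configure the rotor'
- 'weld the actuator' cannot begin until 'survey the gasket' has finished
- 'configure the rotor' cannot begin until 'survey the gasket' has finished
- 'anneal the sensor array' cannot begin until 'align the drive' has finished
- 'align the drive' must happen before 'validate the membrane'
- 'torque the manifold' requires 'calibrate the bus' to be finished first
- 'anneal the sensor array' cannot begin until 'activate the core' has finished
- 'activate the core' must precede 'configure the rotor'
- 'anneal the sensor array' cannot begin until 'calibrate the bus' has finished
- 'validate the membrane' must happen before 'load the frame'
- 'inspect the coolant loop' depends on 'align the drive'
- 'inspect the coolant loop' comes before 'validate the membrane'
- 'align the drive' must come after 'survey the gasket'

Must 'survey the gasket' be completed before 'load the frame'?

Yes

Following the dependencies: 'survey the gasket' → 'align the drive' → 'validate the membrane' → 'load the frame'.
That forces 'survey the gasket' before 'load the frame' in every valid schedule.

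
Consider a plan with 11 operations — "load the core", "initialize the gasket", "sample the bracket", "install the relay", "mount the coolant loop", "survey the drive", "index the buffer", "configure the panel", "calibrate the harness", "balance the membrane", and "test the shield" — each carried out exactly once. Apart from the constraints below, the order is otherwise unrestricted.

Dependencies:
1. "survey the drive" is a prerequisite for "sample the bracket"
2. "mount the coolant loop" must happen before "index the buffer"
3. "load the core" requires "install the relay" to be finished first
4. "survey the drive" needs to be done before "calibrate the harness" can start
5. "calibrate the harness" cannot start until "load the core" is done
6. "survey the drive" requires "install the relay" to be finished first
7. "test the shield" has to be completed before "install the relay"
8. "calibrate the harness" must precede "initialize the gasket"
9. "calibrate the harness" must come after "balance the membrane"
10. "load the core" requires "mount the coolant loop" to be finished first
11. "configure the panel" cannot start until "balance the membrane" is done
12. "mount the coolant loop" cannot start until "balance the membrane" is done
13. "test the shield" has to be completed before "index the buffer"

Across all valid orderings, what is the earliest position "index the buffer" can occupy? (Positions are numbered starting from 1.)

Working backwards through the constraints from "index the buffer", its full set of required predecessors is "mount the coolant loop", "balance the membrane", "test the shield" — 3 of them.
So at minimum 3 operations come before "index the buffer", putting "index the buffer" no earlier than position 4. That position is achievable by scheduling exactly those predecessors first.

4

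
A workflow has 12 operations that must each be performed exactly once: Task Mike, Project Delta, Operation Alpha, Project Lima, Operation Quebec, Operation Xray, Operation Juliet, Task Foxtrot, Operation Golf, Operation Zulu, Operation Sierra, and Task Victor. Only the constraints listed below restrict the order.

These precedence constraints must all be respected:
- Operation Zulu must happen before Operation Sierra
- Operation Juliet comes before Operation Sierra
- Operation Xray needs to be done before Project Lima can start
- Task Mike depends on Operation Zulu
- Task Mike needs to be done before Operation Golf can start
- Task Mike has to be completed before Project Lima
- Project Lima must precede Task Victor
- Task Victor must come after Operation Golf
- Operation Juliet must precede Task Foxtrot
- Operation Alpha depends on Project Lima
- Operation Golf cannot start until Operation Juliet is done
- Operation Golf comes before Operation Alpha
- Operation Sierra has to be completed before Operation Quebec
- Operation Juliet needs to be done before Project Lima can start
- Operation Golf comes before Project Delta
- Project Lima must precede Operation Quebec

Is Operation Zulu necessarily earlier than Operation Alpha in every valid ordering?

Chaining the stated constraints: Operation Zulu → Task Mike → Operation Golf → Operation Alpha.
That forces Operation Zulu before Operation Alpha in every valid schedule.

Yes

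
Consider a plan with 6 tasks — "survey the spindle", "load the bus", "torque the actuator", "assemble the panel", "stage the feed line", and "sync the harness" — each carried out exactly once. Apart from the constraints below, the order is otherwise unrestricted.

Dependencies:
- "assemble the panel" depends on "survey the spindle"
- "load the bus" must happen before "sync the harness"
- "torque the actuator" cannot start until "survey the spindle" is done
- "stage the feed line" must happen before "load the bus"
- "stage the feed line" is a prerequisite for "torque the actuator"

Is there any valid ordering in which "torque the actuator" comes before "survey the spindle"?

Following "survey the spindle" → "torque the actuator", "survey the spindle" must precede "torque the actuator" in every valid ordering.
Hence "torque the actuator" can never be scheduled before "survey the spindle".

No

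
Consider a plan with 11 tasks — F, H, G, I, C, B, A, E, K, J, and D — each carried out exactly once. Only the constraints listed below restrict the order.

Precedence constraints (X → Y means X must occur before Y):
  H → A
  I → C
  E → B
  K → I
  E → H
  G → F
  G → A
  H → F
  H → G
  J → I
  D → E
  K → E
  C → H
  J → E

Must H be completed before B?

No

No chain of constraints connects H to B in either direction.
So H can come before B or after — it is not forced.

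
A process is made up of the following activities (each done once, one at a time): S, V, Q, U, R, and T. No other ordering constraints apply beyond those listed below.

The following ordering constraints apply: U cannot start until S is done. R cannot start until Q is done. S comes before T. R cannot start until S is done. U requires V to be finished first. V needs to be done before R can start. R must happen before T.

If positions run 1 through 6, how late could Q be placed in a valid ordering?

The activities that are forced after Q, directly or by a chain of constraints, are R, T. That's 2 activities.
With 2 mandatory successors out of 6 activities total, the latest slot for Q is 6−2 = 4, and it's reachable by doing all non-successors before Q.

4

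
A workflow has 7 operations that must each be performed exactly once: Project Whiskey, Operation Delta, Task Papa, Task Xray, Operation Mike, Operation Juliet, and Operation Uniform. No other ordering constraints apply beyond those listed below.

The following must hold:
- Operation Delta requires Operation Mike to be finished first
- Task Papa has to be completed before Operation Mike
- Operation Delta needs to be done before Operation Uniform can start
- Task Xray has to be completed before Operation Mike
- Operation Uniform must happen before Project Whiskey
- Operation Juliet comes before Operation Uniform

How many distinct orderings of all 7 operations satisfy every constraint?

The operations with no prerequisites are Task Papa, Task Xray, Operation Juliet; any of them can be placed first.
Enumerating by repeatedly choosing an available operation (one whose prerequisites are all placed) gives 10 distinct complete orderings.

10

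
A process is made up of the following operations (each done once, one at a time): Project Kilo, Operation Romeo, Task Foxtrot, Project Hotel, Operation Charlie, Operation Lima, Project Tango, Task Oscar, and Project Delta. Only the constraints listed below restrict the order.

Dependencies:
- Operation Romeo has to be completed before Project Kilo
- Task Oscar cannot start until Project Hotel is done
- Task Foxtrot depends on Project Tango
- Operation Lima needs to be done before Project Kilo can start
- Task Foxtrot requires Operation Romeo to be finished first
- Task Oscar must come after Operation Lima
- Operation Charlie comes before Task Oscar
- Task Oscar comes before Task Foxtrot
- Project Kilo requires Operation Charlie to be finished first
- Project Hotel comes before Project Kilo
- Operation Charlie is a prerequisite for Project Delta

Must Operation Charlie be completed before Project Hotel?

No

Nothing in the constraints links Operation Charlie and Project Hotel; they are unordered relative to each other.
There exist valid orderings with Project Hotel before Operation Charlie, so Operation Charlie is not required to come first.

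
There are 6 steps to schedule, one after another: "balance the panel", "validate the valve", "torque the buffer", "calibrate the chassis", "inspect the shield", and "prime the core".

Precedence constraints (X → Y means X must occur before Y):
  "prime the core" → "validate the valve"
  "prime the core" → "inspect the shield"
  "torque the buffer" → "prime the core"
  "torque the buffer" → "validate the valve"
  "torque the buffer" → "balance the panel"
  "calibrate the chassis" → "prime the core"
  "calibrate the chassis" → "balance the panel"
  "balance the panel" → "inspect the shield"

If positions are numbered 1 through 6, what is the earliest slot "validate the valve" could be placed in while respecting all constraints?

4

Every step that must precede "validate the valve" has to come before it. Tracing all chains that end at "validate the valve", those steps are: "torque the buffer", "calibrate the chassis", "prime the core" — 3 in total.
With 3 mandatory predecessors, the earliest "validate the valve" can sit is position 3+1 = 4, and placing just those 3 first achieves it.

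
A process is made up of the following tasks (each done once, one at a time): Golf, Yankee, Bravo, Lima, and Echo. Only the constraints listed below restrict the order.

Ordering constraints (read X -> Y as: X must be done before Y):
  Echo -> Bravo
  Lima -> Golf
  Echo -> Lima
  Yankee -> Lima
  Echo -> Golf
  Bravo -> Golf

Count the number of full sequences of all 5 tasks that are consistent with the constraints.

5

2 tasks have no prerequisites (Yankee, Echo), so any of them could come first.
Enumerating by repeatedly choosing an available task (one whose prerequisites are all placed) gives 5 distinct complete orderings.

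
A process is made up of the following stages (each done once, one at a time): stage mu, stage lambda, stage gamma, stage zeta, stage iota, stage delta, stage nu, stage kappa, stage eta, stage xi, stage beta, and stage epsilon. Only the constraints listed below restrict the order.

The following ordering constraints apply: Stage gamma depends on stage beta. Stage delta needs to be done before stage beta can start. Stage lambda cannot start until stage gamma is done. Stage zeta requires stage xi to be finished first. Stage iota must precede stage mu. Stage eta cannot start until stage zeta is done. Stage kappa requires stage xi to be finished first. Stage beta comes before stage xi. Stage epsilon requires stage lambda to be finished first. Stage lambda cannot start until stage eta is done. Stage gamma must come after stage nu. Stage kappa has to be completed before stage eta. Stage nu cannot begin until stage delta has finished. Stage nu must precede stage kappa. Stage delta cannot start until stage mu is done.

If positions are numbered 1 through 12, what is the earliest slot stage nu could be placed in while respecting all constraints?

The stages that are forced before stage nu, directly or transitively, are stage mu, stage iota, stage delta. That's 3 stages.
So at minimum 3 stages come before stage nu, putting stage nu no earlier than position 4. That position is achievable by scheduling exactly those predecessors first.

4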